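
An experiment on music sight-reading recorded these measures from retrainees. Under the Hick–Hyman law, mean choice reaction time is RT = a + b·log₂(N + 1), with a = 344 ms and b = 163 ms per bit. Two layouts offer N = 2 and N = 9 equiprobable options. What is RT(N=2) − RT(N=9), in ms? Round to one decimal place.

-283.1

RT(2) = 344 + 163·log₂(3) = 344 + 163·1.5850 = 602.3550 ms.
RT(9) = 344 + 163·log₂(10) = 344 + 163·3.3219 = 885.4697 ms.
Difference = 602.3550 − 885.4697 = -283.1147 ≈ -283.1 ms.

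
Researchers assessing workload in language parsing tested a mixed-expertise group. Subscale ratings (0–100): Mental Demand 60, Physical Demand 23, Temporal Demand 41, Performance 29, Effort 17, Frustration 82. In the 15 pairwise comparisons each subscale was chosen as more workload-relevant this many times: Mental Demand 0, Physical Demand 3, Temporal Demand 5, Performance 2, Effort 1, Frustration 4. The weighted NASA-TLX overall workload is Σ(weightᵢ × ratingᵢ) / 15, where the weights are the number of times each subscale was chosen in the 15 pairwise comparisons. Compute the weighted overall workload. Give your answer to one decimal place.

The tallies are the weights (they sum to 15).
Weighted sum = 0·60 + 3·23 + 5·41 + 2·29 + 1·17 + 4·82
            = 0 + 69 + 205 + 58 + 17 + 328 = 677.
Overall workload = 677 / 15 = 45.1333 ≈ 45.1.

45.1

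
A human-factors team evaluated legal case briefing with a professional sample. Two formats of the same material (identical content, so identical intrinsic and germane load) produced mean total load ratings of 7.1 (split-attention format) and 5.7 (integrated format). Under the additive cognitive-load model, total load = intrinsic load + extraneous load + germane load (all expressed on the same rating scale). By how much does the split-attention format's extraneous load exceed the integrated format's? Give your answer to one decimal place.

Intrinsic and germane load are equal across formats, so the difference in total load equals the difference in extraneous load.
Extraneous-load difference = 7.1 − 5.7 = 1.4.

1.4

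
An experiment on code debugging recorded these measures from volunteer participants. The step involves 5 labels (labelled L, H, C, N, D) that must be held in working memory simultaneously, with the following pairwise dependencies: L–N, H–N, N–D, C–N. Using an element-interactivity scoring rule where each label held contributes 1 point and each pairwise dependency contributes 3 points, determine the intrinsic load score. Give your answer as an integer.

Count of labels held simultaneously: 5.
Count of pairwise dependencies listed: 4.
Element contribution: 5 × 1 = 5.
Interaction contribution: 4 × 3 = 12.
Intrinsic load = 5 + 12 = 17.

17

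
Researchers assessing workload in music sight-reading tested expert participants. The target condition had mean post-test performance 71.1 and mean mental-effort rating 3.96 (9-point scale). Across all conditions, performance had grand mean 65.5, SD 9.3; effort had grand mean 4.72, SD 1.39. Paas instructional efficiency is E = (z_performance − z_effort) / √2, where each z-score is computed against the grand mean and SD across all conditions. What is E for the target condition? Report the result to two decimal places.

0.81

z_performance = (71.1 − 65.5) / 9.3 = 5.6000 / 9.3 = 0.6022.
z_effort = (3.96 − 4.72) / 1.39 = -0.7600 / 1.39 = -0.5468.
z_P − z_E = 0.6022 − (-0.5468) = 1.1490.
E = 1.1490 / √2 = 1.1490 / 1.41421 = 0.8125 ≈ 0.81.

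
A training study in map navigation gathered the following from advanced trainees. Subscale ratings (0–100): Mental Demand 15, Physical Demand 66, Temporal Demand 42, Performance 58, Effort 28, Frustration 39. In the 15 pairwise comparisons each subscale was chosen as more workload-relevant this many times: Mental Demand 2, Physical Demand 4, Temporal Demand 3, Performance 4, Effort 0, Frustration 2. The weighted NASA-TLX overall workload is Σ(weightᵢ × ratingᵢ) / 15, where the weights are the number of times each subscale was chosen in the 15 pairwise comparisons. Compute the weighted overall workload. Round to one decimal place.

48.7

The tallies are the weights (they sum to 15).
Weighted sum = 2·15 + 4·66 + 3·42 + 4·58 + 0·28 + 2·39
            = 30 + 264 + 126 + 232 + 0 + 78 = 730.
Overall workload = 730 / 15 = 48.6667 ≈ 48.7.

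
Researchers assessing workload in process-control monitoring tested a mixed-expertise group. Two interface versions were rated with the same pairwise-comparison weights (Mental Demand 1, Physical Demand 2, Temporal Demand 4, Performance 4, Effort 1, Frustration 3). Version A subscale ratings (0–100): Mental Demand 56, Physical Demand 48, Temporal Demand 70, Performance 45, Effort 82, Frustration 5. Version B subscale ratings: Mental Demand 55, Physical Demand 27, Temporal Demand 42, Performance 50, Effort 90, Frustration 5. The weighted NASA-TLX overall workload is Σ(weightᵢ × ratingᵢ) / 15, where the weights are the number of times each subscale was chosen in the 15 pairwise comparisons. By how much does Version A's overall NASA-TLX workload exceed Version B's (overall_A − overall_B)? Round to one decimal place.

Version A weighted sum = 1·56 + 2·48 + 4·70 + 4·45 + 1·82 + 3·5 = 56 + 96 + 280 + 180 + 82 + 15 = 709; overall_A = 709/15 = 47.2667.
Version B weighted sum = 1·55 + 2·27 + 4·42 + 4·50 + 1·90 + 3·5 = 55 + 54 + 168 + 200 + 90 + 15 = 582; overall_B = 582/15 = 38.8000.
Difference = 47.2667 − 38.8000 = 8.4667 ≈ 8.5.

8.5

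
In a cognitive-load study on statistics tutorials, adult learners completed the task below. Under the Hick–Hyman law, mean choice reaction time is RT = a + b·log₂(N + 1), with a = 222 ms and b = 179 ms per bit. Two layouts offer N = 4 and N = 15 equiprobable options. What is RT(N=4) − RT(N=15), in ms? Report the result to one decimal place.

-300.4

RT(4) = 222 + 179·log₂(5) = 222 + 179·2.3219 = 637.6201 ms.
RT(15) = 222 + 179·log₂(16) = 222 + 179·4.0000 = 938.0000 ms.
Difference = 637.6201 − 938.0000 = -300.3799 ≈ -300.4 ms.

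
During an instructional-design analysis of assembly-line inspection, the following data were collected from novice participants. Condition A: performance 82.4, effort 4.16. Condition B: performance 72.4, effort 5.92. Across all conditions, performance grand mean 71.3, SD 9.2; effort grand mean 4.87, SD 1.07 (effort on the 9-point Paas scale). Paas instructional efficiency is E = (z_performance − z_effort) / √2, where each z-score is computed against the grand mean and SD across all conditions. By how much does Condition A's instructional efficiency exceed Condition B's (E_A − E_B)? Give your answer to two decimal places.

Condition A: z_P = (82.4 − 71.3)/9.2 = 1.2065; z_E = (4.16 − 4.87)/1.07 = -0.6636; E_A = (1.2065 − (-0.6636))/√2 = 1.3224.
Condition B: z_P = (72.4 − 71.3)/9.2 = 0.1196; z_E = (5.92 − 4.87)/1.07 = 0.9813; E_B = (0.1196 − 0.9813)/√2 = -0.6093.
E_A − E_B = 1.3224 − (-0.6093) = 1.9317 ≈ 1.93.

1.93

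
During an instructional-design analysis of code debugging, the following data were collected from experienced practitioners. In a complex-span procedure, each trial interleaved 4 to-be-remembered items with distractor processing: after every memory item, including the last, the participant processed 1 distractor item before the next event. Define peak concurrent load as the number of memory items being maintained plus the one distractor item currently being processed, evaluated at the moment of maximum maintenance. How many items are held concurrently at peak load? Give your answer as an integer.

Maintenance is greatest during the distractor(s) after memory item 4: all 4 memory items are being held.
One distractor item is concurrently being processed.
Peak concurrent load = 4 + 1 = 5 items.

5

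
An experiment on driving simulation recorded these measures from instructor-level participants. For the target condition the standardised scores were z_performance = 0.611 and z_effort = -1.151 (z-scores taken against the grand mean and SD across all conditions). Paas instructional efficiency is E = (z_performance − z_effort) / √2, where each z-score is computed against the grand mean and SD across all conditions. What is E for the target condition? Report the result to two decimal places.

z_P − z_E = 0.611 − (-1.151) = 1.7620.
E = 1.7620 / √2 = 1.7620 / 1.41421 = 1.2459 ≈ 1.25.

1.25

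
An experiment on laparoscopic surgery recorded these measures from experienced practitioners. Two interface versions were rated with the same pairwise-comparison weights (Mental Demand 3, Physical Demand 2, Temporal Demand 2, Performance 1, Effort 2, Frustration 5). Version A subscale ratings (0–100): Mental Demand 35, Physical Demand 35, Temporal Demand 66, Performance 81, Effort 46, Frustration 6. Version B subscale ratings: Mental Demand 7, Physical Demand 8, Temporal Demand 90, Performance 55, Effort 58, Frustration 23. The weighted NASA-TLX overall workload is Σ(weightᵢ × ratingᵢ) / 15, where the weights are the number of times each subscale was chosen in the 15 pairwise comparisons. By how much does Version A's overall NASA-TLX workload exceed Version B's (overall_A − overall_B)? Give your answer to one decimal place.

Version A weighted sum = 3·35 + 2·35 + 2·66 + 1·81 + 2·46 + 5·6 = 105 + 70 + 132 + 81 + 92 + 30 = 510; overall_A = 510/15 = 34.0000.
Version B weighted sum = 3·7 + 2·8 + 2·90 + 1·55 + 2·58 + 5·23 = 21 + 16 + 180 + 55 + 116 + 115 = 503; overall_B = 503/15 = 33.5333.
Difference = 34.0000 − 33.5333 = 0.4667 ≈ 0.5.

0.5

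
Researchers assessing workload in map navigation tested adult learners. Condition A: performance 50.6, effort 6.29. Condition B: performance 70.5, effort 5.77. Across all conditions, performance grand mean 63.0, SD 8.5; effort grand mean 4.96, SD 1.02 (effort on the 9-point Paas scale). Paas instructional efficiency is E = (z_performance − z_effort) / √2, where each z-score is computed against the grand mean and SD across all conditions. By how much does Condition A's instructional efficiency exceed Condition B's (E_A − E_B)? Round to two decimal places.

-2.02

Condition A: z_P = (50.6 − 63.0)/8.5 = -1.4588; z_E = (6.29 − 4.96)/1.02 = 1.3039; E_A = (-1.4588 − 1.3039)/√2 = -1.9535.
Condition B: z_P = (70.5 − 63.0)/8.5 = 0.8824; z_E = (5.77 − 4.96)/1.02 = 0.7941; E_B = (0.8824 − 0.7941)/√2 = 0.0624.
E_A − E_B = -1.9535 − 0.0624 = -2.0159 ≈ -2.02.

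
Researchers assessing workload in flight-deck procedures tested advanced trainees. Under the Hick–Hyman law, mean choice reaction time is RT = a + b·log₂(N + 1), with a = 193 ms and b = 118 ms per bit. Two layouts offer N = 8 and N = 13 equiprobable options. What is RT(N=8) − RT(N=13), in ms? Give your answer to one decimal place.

-75.2

RT(8) = 193 + 118·log₂(9) = 193 + 118·3.1699 = 567.0482 ms.
RT(13) = 193 + 118·log₂(14) = 193 + 118·3.8074 = 642.2732 ms.
Difference = 567.0482 − 642.2732 = -75.2250 ≈ -75.2 ms.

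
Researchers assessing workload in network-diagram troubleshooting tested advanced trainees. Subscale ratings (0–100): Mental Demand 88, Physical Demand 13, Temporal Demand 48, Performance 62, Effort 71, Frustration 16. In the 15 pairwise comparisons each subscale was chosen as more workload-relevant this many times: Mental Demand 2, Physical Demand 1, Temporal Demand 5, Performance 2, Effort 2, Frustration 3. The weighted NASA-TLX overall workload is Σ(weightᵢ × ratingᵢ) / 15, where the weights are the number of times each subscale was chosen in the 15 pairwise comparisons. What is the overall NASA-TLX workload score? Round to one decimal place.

The tallies are the weights (they sum to 15).
Weighted sum = 2·88 + 1·13 + 5·48 + 2·62 + 2·71 + 3·16
            = 176 + 13 + 240 + 124 + 142 + 48 = 743.
Overall workload = 743 / 15 = 49.5333 ≈ 49.5.

49.5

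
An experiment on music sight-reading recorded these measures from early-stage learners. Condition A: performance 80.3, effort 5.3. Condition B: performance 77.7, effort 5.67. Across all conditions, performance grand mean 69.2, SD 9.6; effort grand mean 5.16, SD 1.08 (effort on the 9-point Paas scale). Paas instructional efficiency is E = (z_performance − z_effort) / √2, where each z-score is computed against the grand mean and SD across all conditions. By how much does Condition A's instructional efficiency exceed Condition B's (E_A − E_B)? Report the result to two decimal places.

Condition A: z_P = (80.3 − 69.2)/9.6 = 1.1562; z_E = (5.3 − 5.16)/1.08 = 0.1296; E_A = (1.1562 − 0.1296)/√2 = 0.7259.
Condition B: z_P = (77.7 − 69.2)/9.6 = 0.8854; z_E = (5.67 − 5.16)/1.08 = 0.4722; E_B = (0.8854 − 0.4722)/√2 = 0.2922.
E_A − E_B = 0.7259 − 0.2922 = 0.4337 ≈ 0.43.

0.43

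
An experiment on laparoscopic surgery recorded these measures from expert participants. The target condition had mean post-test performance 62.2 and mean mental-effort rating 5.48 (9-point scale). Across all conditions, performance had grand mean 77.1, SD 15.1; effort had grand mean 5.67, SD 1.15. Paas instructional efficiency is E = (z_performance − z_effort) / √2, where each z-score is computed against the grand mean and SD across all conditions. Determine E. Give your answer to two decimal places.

-0.58

z_performance = (62.2 − 77.1) / 15.1 = -14.9000 / 15.1 = -0.9868.
z_effort = (5.48 − 5.67) / 1.15 = -0.1900 / 1.15 = -0.1652.
z_P − z_E = -0.9868 − (-0.1652) = -0.8216.
E = -0.8216 / √2 = -0.8216 / 1.41421 = -0.5810 ≈ -0.58.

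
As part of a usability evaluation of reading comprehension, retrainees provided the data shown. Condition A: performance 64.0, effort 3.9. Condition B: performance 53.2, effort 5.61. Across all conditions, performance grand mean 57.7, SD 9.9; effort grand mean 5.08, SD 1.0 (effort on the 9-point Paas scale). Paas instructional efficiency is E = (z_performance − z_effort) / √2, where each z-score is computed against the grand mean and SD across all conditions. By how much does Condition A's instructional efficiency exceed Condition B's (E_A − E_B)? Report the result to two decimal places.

1.98

Condition A: z_P = (64.0 − 57.7)/9.9 = 0.6364; z_E = (3.9 − 5.08)/1.0 = -1.1800; E_A = (0.6364 − (-1.1800))/√2 = 1.2844.
Condition B: z_P = (53.2 − 57.7)/9.9 = -0.4545; z_E = (5.61 − 5.08)/1.0 = 0.5300; E_B = (-0.4545 − 0.5300)/√2 = -0.6961.
E_A − E_B = 1.2844 − (-0.6961) = 1.9805 ≈ 1.98.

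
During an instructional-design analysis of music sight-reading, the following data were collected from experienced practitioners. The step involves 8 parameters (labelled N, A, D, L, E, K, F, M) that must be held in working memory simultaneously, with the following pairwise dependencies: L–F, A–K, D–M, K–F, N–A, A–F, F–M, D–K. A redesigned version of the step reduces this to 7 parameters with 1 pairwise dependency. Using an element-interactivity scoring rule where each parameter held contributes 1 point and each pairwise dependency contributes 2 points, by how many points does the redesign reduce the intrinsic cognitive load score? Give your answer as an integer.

15

Original: 8 × 1 + 8 × 2 = 8 + 16 = 24.
Redesigned: 7 × 1 + 1 × 2 = 7 + 2 = 9.
Reduction = 24 − 9 = 15.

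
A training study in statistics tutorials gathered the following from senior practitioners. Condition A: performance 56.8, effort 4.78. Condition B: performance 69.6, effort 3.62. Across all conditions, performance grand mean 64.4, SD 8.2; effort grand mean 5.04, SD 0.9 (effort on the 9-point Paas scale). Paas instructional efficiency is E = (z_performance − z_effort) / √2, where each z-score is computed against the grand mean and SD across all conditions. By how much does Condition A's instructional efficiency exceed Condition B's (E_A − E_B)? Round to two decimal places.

Condition A: z_P = (56.8 − 64.4)/8.2 = -0.9268; z_E = (4.78 − 5.04)/0.9 = -0.2889; E_A = (-0.9268 − (-0.2889))/√2 = -0.4511.
Condition B: z_P = (69.6 − 64.4)/8.2 = 0.6341; z_E = (3.62 − 5.04)/0.9 = -1.5778; E_B = (0.6341 − (-1.5778))/√2 = 1.5640.
E_A − E_B = -0.4511 − 1.5640 = -2.0151 ≈ -2.02.

-2.02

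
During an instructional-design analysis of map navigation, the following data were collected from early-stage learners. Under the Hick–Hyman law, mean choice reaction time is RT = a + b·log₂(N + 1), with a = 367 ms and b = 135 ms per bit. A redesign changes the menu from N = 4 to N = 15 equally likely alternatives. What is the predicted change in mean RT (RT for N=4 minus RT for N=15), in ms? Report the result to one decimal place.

RT(4) = 367 + 135·log₂(5) = 367 + 135·2.3219 = 680.4565 ms.
RT(15) = 367 + 135·log₂(16) = 367 + 135·4.0000 = 907.0000 ms.
Difference = 680.4565 − 907.0000 = -226.5435 ≈ -226.5 ms.

-226.5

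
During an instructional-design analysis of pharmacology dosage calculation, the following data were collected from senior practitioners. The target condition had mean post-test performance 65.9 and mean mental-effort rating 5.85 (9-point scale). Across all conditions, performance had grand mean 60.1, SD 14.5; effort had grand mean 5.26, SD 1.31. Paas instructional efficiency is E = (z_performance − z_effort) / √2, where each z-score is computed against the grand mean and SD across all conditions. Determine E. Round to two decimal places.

z_performance = (65.9 − 60.1) / 14.5 = 5.8000 / 14.5 = 0.4000.
z_effort = (5.85 − 5.26) / 1.31 = 0.5900 / 1.31 = 0.4504.
z_P − z_E = 0.4000 − 0.4504 = -0.0504.
E = -0.0504 / √2 = -0.0504 / 1.41421 = -0.0356 ≈ -0.04.

-0.04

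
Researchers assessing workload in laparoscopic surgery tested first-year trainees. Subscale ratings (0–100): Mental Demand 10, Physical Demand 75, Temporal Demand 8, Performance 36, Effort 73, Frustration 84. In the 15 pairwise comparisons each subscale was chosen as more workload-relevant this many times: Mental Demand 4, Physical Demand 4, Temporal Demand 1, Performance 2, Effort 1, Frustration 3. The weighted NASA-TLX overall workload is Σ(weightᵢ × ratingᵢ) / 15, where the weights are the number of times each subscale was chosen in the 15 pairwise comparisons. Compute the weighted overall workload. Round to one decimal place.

49.7

The tallies are the weights (they sum to 15).
Weighted sum = 4·10 + 4·75 + 1·8 + 2·36 + 1·73 + 3·84
            = 40 + 300 + 8 + 72 + 73 + 252 = 745.
Overall workload = 745 / 15 = 49.6667 ≈ 49.7.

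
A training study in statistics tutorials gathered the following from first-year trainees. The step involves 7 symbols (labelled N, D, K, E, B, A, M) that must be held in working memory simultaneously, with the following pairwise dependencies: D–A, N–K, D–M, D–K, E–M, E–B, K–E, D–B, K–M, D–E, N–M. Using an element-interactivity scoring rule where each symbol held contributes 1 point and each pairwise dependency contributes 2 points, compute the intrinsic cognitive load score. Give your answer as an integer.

Count of symbols held simultaneously: 7.
Count of pairwise dependencies listed: 11.
Element contribution: 7 × 1 = 7.
Interaction contribution: 11 × 2 = 22.
Intrinsic load = 7 + 22 = 29.

29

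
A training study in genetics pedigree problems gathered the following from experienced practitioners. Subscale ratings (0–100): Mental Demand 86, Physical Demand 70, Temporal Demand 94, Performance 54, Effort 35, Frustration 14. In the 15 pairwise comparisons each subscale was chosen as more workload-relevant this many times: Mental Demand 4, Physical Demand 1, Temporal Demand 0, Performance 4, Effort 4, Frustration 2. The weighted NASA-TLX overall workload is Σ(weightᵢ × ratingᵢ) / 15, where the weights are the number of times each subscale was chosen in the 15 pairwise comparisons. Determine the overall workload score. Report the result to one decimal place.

The tallies are the weights (they sum to 15).
Weighted sum = 4·86 + 1·70 + 0·94 + 4·54 + 4·35 + 2·14
            = 344 + 70 + 0 + 216 + 140 + 28 = 798.
Overall workload = 798 / 15 = 53.2000 ≈ 53.2.

53.2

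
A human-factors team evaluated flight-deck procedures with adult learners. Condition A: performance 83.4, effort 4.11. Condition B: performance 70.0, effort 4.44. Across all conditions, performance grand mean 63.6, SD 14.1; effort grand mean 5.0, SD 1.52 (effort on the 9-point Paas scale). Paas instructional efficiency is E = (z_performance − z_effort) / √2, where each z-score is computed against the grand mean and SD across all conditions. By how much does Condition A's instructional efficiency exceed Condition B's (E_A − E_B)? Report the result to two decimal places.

0.83

Condition A: z_P = (83.4 − 63.6)/14.1 = 1.4043; z_E = (4.11 − 5.0)/1.52 = -0.5855; E_A = (1.4043 − (-0.5855))/√2 = 1.4070.
Condition B: z_P = (70.0 − 63.6)/14.1 = 0.4539; z_E = (4.44 − 5.0)/1.52 = -0.3684; E_B = (0.4539 − (-0.3684))/√2 = 0.5815.
E_A − E_B = 1.4070 − 0.5815 = 0.8255 ≈ 0.83.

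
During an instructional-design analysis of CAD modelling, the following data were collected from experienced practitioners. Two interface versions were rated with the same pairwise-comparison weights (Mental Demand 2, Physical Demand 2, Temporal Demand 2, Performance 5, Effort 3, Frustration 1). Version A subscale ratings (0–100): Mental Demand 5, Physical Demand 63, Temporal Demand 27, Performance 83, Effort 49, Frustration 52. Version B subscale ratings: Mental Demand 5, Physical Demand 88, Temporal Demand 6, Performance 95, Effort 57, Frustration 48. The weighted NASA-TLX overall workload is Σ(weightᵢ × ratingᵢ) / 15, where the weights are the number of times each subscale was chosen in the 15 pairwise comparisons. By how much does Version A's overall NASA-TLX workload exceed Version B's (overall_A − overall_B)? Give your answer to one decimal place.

-5.9

Version A weighted sum = 2·5 + 2·63 + 2·27 + 5·83 + 3·49 + 1·52 = 10 + 126 + 54 + 415 + 147 + 52 = 804; overall_A = 804/15 = 53.6000.
Version B weighted sum = 2·5 + 2·88 + 2·6 + 5·95 + 3·57 + 1·48 = 10 + 176 + 12 + 475 + 171 + 48 = 892; overall_B = 892/15 = 59.4667.
Difference = 53.6000 − 59.4667 = -5.8667 ≈ -5.9.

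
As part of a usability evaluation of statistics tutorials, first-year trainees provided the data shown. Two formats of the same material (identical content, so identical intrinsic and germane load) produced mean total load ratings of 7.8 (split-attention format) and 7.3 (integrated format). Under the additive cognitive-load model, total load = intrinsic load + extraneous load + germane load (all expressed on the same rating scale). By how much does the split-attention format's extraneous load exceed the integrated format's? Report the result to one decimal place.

0.5

Intrinsic and germane load are equal across formats, so the difference in total load equals the difference in extraneous load.
Extraneous-load difference = 7.8 − 7.3 = 0.5.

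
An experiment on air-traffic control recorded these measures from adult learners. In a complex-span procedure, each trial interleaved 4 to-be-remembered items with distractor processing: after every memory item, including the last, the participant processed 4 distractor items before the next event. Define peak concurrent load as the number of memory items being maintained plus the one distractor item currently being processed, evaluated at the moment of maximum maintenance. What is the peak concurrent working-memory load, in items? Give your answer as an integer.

5

Maintenance is greatest during the distractor(s) after memory item 4: all 4 memory items are being held.
One distractor item is concurrently being processed.
Peak concurrent load = 4 + 1 = 5 items.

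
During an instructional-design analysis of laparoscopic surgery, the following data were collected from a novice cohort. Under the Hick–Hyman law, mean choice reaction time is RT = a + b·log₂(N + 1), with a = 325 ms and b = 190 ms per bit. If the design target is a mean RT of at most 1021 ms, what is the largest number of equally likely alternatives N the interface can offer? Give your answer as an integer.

Set 325 + 190·log₂(N + 1) ≤ 1021.
log₂(N + 1) ≤ (1021 − 325) / 190 = 3.6632.
N + 1 ≤ 2^3.6632 = 12.6687.
N ≤ 11.6687, so the largest integer N is 11.

11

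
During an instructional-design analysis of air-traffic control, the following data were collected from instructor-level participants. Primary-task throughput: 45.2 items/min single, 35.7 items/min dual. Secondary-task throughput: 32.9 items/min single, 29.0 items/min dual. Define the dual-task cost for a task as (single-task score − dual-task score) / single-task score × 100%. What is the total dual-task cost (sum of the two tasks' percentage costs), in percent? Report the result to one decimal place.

Primary cost = (45.2 − 35.7) / 45.2 × 100% = 21.0177%.
Secondary cost = (32.9 − 29.0) / 32.9 × 100% = 11.8541%.
Total = 21.0177% + 11.8541% = 32.8718% ≈ 32.9%.

32.9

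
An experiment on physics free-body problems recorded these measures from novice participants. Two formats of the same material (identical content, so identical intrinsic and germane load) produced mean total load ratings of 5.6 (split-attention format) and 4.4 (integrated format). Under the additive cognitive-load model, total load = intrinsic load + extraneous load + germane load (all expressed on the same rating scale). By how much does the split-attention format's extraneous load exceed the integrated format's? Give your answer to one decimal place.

Intrinsic and germane load are equal across formats, so the difference in total load equals the difference in extraneous load.
Extraneous-load difference = 5.6 − 4.4 = 1.2.

1.2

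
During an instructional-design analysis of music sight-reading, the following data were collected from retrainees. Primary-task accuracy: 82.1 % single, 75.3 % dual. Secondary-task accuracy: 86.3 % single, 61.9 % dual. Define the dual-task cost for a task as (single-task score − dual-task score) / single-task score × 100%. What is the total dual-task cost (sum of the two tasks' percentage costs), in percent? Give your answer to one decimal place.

36.6

Primary cost = (82.1 − 75.3) / 82.1 × 100% = 8.2826%.
Secondary cost = (86.3 − 61.9) / 86.3 × 100% = 28.2735%.
Total = 8.2826% + 28.2735% = 36.5561% ≈ 36.6%.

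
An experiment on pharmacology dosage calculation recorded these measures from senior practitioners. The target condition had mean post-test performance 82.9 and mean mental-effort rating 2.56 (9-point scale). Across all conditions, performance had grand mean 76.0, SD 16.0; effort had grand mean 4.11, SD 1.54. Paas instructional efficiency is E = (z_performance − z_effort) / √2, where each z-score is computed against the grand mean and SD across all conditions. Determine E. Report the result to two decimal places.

1.02

z_performance = (82.9 − 76.0) / 16.0 = 6.9000 / 16.0 = 0.4313.
z_effort = (2.56 − 4.11) / 1.54 = -1.5500 / 1.54 = -1.0065.
z_P − z_E = 0.4313 − (-1.0065) = 1.4378.
E = 1.4378 / √2 = 1.4378 / 1.41421 = 1.0167 ≈ 1.02.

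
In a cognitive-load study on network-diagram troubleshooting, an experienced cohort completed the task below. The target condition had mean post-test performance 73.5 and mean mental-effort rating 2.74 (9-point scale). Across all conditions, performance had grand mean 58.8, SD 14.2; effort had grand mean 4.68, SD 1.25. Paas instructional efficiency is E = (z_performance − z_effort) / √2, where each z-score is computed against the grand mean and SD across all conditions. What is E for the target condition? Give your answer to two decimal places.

z_performance = (73.5 − 58.8) / 14.2 = 14.7000 / 14.2 = 1.0352.
z_effort = (2.74 − 4.68) / 1.25 = -1.9400 / 1.25 = -1.5520.
z_P − z_E = 1.0352 − (-1.5520) = 2.5872.
E = 2.5872 / √2 = 2.5872 / 1.41421 = 1.8294 ≈ 1.83.

1.83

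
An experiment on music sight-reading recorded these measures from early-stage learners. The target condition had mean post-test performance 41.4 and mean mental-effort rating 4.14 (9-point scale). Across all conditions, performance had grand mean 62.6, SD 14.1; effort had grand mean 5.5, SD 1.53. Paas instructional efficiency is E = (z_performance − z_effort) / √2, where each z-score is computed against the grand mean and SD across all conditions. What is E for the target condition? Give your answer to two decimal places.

-0.43

z_performance = (41.4 − 62.6) / 14.1 = -21.2000 / 14.1 = -1.5035.
z_effort = (4.14 − 5.5) / 1.53 = -1.3600 / 1.53 = -0.8889.
z_P − z_E = -1.5035 − (-0.8889) = -0.6146.
E = -0.6146 / √2 = -0.6146 / 1.41421 = -0.4346 ≈ -0.43.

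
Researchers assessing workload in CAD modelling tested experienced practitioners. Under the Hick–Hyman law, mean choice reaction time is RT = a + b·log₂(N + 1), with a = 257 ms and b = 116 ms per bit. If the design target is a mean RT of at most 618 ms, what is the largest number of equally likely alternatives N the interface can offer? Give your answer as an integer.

Set 257 + 116·log₂(N + 1) ≤ 618.
log₂(N + 1) ≤ (618 − 257) / 116 = 3.1121.
N + 1 ≤ 2^3.1121 = 8.6464.
N ≤ 7.6464, so the largest integer N is 7.

7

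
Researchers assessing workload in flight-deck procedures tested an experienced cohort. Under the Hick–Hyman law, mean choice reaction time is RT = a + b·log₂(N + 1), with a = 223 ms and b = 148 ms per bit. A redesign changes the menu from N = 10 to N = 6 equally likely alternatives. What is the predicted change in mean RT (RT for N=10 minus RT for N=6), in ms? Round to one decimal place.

RT(10) = 223 + 148·log₂(11) = 223 + 148·3.4594 = 734.9912 ms.
RT(6) = 223 + 148·log₂(7) = 223 + 148·2.8074 = 638.4952 ms.
Difference = 734.9912 − 638.4952 = 96.4960 ≈ 96.5 ms.

96.5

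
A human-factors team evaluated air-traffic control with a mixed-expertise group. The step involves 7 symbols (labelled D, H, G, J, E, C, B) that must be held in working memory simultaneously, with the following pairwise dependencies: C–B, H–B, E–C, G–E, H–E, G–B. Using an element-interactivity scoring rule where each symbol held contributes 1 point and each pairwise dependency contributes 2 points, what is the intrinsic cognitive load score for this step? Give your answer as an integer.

19

Count of symbols held simultaneously: 7.
Count of pairwise dependencies listed: 6.
Element contribution: 7 × 1 = 7.
Interaction contribution: 6 × 2 = 12.
Intrinsic load = 7 + 12 = 19.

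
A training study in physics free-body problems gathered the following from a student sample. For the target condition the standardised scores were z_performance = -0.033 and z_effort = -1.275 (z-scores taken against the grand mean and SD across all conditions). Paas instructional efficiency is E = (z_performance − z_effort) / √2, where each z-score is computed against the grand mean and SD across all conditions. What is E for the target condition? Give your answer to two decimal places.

0.88

z_P − z_E = -0.033 − (-1.275) = 1.2420.
E = 1.2420 / √2 = 1.2420 / 1.41421 = 0.8782 ≈ 0.88.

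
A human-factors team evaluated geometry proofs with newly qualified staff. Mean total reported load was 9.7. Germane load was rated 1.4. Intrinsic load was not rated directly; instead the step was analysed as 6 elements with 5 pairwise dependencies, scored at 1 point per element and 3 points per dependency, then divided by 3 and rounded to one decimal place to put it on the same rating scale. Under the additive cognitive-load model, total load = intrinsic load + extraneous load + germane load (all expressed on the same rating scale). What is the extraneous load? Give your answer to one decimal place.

1.3

Intrinsic (element-interactivity): (6 × 1 + 5 × 3) / 3 = 21 / 3 = 7.0000 → 7.0.
extraneous load = total − intrinsic − germane
             = 9.7 − 7.0 − 1.4 = 1.3.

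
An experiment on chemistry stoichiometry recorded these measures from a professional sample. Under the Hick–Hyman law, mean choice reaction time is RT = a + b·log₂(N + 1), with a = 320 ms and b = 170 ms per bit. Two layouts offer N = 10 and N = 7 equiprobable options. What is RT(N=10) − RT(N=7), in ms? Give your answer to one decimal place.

RT(10) = 320 + 170·log₂(11) = 320 + 170·3.4594 = 908.0980 ms.
RT(7) = 320 + 170·log₂(8) = 320 + 170·3.0000 = 830.0000 ms.
Difference = 908.0980 − 830.0000 = 78.0980 ≈ 78.1 ms.

78.1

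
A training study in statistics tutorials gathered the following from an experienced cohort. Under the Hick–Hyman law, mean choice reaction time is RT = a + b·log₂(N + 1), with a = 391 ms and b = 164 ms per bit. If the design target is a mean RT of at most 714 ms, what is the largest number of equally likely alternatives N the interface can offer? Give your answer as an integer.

Set 391 + 164·log₂(N + 1) ≤ 714.
log₂(N + 1) ≤ (714 − 391) / 164 = 1.9695.
N + 1 ≤ 2^1.9695 = 3.9163.
N ≤ 2.9163, so the largest integer N is 2.

2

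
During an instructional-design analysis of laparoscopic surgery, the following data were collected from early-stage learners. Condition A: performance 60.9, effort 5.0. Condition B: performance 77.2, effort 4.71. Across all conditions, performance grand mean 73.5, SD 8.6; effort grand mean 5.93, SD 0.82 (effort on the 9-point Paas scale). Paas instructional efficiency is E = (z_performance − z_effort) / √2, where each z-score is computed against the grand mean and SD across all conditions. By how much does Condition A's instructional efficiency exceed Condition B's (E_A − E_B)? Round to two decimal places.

-1.59

Condition A: z_P = (60.9 − 73.5)/8.6 = -1.4651; z_E = (5.0 − 5.93)/0.82 = -1.1341; E_A = (-1.4651 − (-1.1341))/√2 = -0.2341.
Condition B: z_P = (77.2 − 73.5)/8.6 = 0.4302; z_E = (4.71 − 5.93)/0.82 = -1.4878; E_B = (0.4302 − (-1.4878))/√2 = 1.3562.
E_A − E_B = -0.2341 − 1.3562 = -1.5903 ≈ -1.59.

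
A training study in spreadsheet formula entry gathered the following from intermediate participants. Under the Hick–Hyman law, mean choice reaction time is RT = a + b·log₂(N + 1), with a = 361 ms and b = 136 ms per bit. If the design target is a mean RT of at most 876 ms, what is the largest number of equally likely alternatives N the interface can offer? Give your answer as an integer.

Set 361 + 136·log₂(N + 1) ≤ 876.
log₂(N + 1) ≤ (876 − 361) / 136 = 3.7868.
N + 1 ≤ 2^3.7868 = 13.8019.
N ≤ 12.8019, so the largest integer N is 12.

12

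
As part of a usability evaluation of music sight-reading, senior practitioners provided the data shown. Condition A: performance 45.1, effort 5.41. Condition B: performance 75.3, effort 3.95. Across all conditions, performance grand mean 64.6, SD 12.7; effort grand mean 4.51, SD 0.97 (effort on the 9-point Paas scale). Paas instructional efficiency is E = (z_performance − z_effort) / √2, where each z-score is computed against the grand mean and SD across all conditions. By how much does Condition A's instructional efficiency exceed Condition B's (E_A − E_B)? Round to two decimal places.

Condition A: z_P = (45.1 − 64.6)/12.7 = -1.5354; z_E = (5.41 − 4.51)/0.97 = 0.9278; E_A = (-1.5354 − 0.9278)/√2 = -1.7417.
Condition B: z_P = (75.3 − 64.6)/12.7 = 0.8425; z_E = (3.95 − 4.51)/0.97 = -0.5773; E_B = (0.8425 − (-0.5773))/√2 = 1.0040.
E_A − E_B = -1.7417 − 1.0040 = -2.7457 ≈ -2.75.

-2.75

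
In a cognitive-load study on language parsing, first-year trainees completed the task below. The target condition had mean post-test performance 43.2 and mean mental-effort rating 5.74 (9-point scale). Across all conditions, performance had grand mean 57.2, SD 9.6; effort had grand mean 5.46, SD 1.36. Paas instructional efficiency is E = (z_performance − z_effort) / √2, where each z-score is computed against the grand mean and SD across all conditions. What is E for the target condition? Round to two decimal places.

-1.18

z_performance = (43.2 − 57.2) / 9.6 = -14.0000 / 9.6 = -1.4583.
z_effort = (5.74 − 5.46) / 1.36 = 0.2800 / 1.36 = 0.2059.
z_P − z_E = -1.4583 − 0.2059 = -1.6642.
E = -1.6642 / √2 = -1.6642 / 1.41421 = -1.1768 ≈ -1.18.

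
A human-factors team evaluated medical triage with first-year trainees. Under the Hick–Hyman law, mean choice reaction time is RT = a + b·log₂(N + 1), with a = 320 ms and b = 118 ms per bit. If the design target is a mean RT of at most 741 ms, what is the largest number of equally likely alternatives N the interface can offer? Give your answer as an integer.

Set 320 + 118·log₂(N + 1) ≤ 741.
log₂(N + 1) ≤ (741 − 320) / 118 = 3.5678.
N + 1 ≤ 2^3.5678 = 11.8581.
N ≤ 10.8581, so the largest integer N is 10.

10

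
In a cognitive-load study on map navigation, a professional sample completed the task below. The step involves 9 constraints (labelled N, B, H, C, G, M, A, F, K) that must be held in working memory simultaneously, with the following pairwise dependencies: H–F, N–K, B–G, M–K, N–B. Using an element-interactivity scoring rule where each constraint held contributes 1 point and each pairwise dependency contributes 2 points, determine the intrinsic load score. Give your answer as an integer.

19

Count of constraints held simultaneously: 9.
Count of pairwise dependencies listed: 5.
Element contribution: 9 × 1 = 9.
Interaction contribution: 5 × 2 = 10.
Intrinsic load = 9 + 10 = 19.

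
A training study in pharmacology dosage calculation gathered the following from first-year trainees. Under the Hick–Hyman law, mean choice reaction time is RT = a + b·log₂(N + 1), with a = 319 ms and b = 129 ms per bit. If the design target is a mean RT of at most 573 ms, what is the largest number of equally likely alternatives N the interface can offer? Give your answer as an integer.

Set 319 + 129·log₂(N + 1) ≤ 573.
log₂(N + 1) ≤ (573 − 319) / 129 = 1.9690.
N + 1 ≤ 2^1.9690 = 3.9150.
N ≤ 2.9150, so the largest integer N is 2.

2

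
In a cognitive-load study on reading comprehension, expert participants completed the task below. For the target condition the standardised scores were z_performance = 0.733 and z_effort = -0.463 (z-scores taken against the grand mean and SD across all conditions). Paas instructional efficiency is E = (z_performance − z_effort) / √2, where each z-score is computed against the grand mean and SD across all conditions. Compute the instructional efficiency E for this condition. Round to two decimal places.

z_P − z_E = 0.733 − (-0.463) = 1.1960.
E = 1.1960 / √2 = 1.1960 / 1.41421 = 0.8457 ≈ 0.85.

0.85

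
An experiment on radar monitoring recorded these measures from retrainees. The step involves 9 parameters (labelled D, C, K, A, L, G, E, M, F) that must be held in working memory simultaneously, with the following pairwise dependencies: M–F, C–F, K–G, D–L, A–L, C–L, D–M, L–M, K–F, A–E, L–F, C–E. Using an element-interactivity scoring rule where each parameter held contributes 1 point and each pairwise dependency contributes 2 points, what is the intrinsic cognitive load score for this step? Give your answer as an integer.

Count of parameters held simultaneously: 9.
Count of pairwise dependencies listed: 12.
Element contribution: 9 × 1 = 9.
Interaction contribution: 12 × 2 = 24.
Intrinsic load = 9 + 24 = 33.

33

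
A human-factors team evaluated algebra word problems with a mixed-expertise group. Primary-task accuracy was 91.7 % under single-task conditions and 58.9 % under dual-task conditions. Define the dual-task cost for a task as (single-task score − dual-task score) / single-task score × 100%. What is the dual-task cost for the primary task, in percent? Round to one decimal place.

35.8

Cost = (91.7 − 58.9) / 91.7 × 100%
     = 32.8000 / 91.7 × 100% = 35.7688%.
≈ 35.8%.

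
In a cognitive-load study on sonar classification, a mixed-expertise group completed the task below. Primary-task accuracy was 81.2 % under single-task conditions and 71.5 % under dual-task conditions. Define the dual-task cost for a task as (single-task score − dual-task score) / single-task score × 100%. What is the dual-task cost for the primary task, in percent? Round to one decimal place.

Cost = (81.2 − 71.5) / 81.2 × 100%
     = 9.7000 / 81.2 × 100% = 11.9458%.
≈ 11.9%.

11.9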